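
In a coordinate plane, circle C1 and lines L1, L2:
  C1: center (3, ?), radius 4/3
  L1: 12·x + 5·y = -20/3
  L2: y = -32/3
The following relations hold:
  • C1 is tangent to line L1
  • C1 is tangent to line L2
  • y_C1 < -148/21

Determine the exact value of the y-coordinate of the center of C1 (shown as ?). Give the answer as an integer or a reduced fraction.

1. [C1‖L1]  y_C1² + (256/15)y_C1 + 304/5 = 0  ⇒  y_C1 = -12 or -76/15
2. [C1‖L2]  y_C1² + (64/3)y_C1 + 112 = 0  ⇒  y_C1 = -12 or -28/3

-12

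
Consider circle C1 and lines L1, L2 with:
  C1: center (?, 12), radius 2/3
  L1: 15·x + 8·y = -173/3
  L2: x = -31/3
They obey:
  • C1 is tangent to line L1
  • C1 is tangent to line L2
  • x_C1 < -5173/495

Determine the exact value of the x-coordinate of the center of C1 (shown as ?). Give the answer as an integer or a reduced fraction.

1. [C1‖L1]  x_C1² + (922/45)x_C1 + 4697/45 = 0  ⇒  x_C1 = -11 or -427/45
2. [C1‖L2]  x_C1² + (62/3)x_C1 + 319/3 = 0  ⇒  x_C1 = -11 or -29/3

-11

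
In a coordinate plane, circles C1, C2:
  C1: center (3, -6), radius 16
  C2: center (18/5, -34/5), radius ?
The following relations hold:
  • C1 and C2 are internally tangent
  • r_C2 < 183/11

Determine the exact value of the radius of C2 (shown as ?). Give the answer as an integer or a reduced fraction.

1. [int C1,C2]  r_C2² − 32r_C2 + 255 = 0  ⇒  r_C2 = 15 or 17
2. given r_C2 < 183/11: keep 15

15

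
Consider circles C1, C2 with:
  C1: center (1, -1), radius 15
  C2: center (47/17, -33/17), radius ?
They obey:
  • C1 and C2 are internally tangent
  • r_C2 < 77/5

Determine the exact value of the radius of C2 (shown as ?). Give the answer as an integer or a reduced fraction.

13

1. [int C1,C2]  r_C2² − 30r_C2 + 221 = 0  ⇒  r_C2 = 13 or 17
2. given r_C2 < 77/5: keep 13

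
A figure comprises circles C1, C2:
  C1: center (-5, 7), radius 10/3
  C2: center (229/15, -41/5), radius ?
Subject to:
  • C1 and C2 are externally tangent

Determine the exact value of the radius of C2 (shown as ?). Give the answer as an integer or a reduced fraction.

1. [ext C1·C2]  r_C2² + (20/3)r_C2 − 1892/3 = 0  ⇒  r_C2 = 22 (r>0 drops 1)

22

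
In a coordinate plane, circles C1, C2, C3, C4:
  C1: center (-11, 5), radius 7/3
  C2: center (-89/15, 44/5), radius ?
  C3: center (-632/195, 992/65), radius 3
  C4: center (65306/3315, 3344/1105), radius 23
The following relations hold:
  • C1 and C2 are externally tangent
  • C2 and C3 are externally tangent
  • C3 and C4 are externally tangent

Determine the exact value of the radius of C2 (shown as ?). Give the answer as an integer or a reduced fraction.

1. [ext C1·C2]  r_C2² + (14/3)r_C2 − 104/3 = 0  ⇒  r_C2 = 4 (r>0 drops 1)
2. [ext C2·C3]  r_C2² + 6r_C2 − 40 = 0  ⇒  r_C2 = 4 (r>0 drops 1)

4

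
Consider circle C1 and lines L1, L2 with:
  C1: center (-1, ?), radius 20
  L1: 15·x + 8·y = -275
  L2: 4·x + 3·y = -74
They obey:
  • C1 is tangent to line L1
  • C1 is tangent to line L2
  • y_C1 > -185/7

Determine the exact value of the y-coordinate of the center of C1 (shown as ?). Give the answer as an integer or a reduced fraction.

1. [C1‖L1]  y_C1² + 65y_C1 − 750 = 0  ⇒  y_C1 = -75 or 10
2. [C1‖L2]  y_C1² + (140/3)y_C1 − 1700/3 = 0  ⇒  y_C1 = -170/3 or 10

10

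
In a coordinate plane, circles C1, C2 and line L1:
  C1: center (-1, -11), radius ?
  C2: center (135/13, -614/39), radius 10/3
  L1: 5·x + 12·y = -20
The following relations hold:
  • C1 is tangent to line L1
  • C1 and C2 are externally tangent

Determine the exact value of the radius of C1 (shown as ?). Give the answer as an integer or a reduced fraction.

1. [C1‖L1]  r_C1² − 81 = 0  ⇒  r_C1 = 9 (r>0 drops 1)
2. [ext C1·C2]  r_C1² + (20/3)r_C1 − 141 = 0  ⇒  r_C1 = 9 (r>0 drops 1)

9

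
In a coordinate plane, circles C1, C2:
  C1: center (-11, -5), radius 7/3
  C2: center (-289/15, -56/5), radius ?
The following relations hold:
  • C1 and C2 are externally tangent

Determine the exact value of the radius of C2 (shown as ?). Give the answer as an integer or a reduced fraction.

1. [ext C1·C2]  r_C2² + (14/3)r_C2 − 304/3 = 0  ⇒  r_C2 = 8 (r>0 drops 1)

8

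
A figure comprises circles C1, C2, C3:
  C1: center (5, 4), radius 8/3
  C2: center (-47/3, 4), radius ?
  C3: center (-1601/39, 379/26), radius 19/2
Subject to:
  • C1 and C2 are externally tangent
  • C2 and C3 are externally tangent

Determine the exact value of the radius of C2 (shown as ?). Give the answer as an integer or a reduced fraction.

1. [ext C1·C2]  r_C2² + (16/3)r_C2 − 420 = 0  ⇒  r_C2 = 18 (r>0 drops 1)
2. [ext C2·C3]  r_C2² + 19r_C2 − 666 = 0  ⇒  r_C2 = 18 (r>0 drops 1)

18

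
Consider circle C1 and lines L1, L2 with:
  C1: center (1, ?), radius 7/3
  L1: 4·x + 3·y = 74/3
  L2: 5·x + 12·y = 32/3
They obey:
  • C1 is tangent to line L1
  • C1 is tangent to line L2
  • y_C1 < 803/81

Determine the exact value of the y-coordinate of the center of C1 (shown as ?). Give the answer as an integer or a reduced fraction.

3

1. [C1‖L1]  y_C1² − (124/9)y_C1 + 97/3 = 0  ⇒  y_C1 = 3 or 97/9
2. [C1‖L2]  y_C1² − (17/18)y_C1 − 37/6 = 0  ⇒  y_C1 = -37/18 or 3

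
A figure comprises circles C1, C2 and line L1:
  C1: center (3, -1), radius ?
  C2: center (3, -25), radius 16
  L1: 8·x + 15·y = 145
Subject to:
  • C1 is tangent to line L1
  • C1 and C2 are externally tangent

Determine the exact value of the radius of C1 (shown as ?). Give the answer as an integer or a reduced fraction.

1. [C1‖L1]  r_C1² − 64 = 0  ⇒  r_C1 = 8 (r>0 drops 1)
2. [ext C1·C2]  r_C1² + 32r_C1 − 320 = 0  ⇒  r_C1 = 8 (r>0 drops 1)

8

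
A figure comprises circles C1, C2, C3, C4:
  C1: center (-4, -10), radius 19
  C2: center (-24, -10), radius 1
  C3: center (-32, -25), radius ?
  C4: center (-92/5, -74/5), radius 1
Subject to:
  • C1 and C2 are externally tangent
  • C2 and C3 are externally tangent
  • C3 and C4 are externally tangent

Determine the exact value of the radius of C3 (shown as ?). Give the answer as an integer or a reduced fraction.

1. [ext C2·C3]  r_C3² + 2r_C3 − 288 = 0  ⇒  r_C3 = 16 (r>0 drops 1)
2. [ext C3·C4]  r_C3² + 2r_C3 − 288 = 0  ⇒  r_C3 = 16 (r>0 drops 1)

16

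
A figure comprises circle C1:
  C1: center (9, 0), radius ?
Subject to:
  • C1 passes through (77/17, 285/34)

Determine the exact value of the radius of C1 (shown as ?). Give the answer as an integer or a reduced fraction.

19/2

1. [C1∋P]  r_C1² − 361/4 = 0  ⇒  r_C1 = 19/2 (r>0 drops 1)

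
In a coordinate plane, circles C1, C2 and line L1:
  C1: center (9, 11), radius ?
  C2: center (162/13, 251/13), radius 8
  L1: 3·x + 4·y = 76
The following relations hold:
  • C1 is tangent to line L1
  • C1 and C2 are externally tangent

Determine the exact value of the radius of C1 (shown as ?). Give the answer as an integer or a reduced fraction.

1. [C1‖L1]  r_C1² − 1 = 0  ⇒  r_C1 = 1 (r>0 drops 1)
2. [ext C1·C2]  r_C1² + 16r_C1 − 17 = 0  ⇒  r_C1 = 1 (r>0 drops 1)

1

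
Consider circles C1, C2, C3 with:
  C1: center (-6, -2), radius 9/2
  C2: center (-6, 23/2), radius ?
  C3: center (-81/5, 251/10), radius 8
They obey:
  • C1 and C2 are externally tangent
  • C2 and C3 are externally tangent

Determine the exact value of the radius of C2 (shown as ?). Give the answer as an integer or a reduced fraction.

9

1. [ext C1·C2]  r_C2² + 9r_C2 − 162 = 0  ⇒  r_C2 = 9 (r>0 drops 1)
2. [ext C2·C3]  r_C2² + 16r_C2 − 225 = 0  ⇒  r_C2 = 9 (r>0 drops 1)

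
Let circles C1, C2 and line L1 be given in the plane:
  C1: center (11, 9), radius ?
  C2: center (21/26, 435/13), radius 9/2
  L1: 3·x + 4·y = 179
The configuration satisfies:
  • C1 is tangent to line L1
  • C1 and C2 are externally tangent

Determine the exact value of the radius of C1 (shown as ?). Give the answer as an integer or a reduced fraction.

22

1. [C1‖L1]  r_C1² − 484 = 0  ⇒  r_C1 = 22 (r>0 drops 1)
2. [ext C1·C2]  r_C1² + 9r_C1 − 682 = 0  ⇒  r_C1 = 22 (r>0 drops 1)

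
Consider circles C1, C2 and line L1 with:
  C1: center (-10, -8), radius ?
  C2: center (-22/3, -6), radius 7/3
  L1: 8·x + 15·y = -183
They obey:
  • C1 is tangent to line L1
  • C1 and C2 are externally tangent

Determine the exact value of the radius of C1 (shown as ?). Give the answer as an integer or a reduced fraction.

1

1. [C1‖L1]  r_C1² − 1 = 0  ⇒  r_C1 = 1 (r>0 drops 1)
2. [ext C1·C2]  r_C1² + (14/3)r_C1 − 17/3 = 0  ⇒  r_C1 = 1 (r>0 drops 1)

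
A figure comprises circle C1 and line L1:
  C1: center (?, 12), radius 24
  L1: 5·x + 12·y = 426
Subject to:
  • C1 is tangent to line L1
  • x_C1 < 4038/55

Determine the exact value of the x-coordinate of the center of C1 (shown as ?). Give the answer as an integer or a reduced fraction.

1. [C1‖L1]  x_C1² − (564/5)x_C1 − 3564/5 = 0  ⇒  x_C1 = -6 or 594/5
2. given x_C1 < 4038/55: keep -6

-6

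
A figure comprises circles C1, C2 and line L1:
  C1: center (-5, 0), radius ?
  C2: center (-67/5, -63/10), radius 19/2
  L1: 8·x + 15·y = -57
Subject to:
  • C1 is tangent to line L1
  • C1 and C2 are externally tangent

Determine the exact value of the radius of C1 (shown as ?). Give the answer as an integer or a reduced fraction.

1. [C1‖L1]  r_C1² − 1 = 0  ⇒  r_C1 = 1 (r>0 drops 1)
2. [ext C1·C2]  r_C1² + 19r_C1 − 20 = 0  ⇒  r_C1 = 1 (r>0 drops 1)

1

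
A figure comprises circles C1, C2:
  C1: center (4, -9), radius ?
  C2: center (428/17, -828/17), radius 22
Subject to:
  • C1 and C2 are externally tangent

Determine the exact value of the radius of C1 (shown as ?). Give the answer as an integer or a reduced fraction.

1. [ext C1·C2]  r_C1² + 44r_C1 − 1541 = 0  ⇒  r_C1 = 23 (r>0 drops 1)

23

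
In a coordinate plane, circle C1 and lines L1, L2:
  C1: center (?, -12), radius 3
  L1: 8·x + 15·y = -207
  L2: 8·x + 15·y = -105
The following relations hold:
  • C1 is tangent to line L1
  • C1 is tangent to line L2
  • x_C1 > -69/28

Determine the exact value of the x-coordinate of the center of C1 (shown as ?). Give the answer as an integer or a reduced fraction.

1. [C1‖L1]  x_C1² + (27/4)x_C1 − 117/4 = 0  ⇒  x_C1 = -39/4 or 3
2. [C1‖L2]  x_C1² − (75/4)x_C1 + 189/4 = 0  ⇒  x_C1 = 3 or 63/4

3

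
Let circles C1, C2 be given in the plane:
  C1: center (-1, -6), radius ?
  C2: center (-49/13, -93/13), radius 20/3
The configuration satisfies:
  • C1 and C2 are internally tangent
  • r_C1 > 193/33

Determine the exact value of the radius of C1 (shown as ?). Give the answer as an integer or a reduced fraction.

1. [int C1,C2]  r_C1² − (40/3)r_C1 + 319/9 = 0  ⇒  r_C1 = 11/3 or 29/3
2. given r_C1 > 193/33: keep 29/3

29/3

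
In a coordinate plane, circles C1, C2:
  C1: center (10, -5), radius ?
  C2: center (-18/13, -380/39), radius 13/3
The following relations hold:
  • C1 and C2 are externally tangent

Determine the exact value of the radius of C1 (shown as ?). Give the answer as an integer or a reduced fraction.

8

1. [ext C1·C2]  r_C1² + (26/3)r_C1 − 400/3 = 0  ⇒  r_C1 = 8 (r>0 drops 1)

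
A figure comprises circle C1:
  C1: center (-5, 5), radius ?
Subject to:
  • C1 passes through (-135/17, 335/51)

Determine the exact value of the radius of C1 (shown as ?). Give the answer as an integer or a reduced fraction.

1. [C1∋P]  r_C1² − 100/9 = 0  ⇒  r_C1 = 10/3 (r>0 drops 1)

10/3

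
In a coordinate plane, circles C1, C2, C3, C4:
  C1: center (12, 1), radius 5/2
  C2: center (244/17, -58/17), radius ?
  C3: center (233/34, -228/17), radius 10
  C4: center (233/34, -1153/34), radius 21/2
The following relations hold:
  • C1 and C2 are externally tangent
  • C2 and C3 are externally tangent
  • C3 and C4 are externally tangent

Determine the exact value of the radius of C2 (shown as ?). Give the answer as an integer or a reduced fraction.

1. [ext C1·C2]  r_C2² + 5r_C2 − 75/4 = 0  ⇒  r_C2 = 5/2 (r>0 drops 1)
2. [ext C2·C3]  r_C2² + 20r_C2 − 225/4 = 0  ⇒  r_C2 = 5/2 (r>0 drops 1)

5/2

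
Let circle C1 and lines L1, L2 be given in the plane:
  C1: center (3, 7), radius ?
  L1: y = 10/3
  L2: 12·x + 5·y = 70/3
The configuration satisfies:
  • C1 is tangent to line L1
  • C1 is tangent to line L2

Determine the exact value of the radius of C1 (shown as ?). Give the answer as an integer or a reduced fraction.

1. [C1‖L1]  r_C1² − 121/9 = 0  ⇒  r_C1 = 11/3 (r>0 drops 1)
2. [C1‖L2]  r_C1² − 121/9 = 0  ⇒  r_C1 = 11/3 (r>0 drops 1)

11/3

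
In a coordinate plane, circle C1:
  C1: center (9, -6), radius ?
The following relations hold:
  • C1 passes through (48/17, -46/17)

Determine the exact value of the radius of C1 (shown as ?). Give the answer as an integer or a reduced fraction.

7

1. [C1∋P]  r_C1² − 49 = 0  ⇒  r_C1 = 7 (r>0 drops 1)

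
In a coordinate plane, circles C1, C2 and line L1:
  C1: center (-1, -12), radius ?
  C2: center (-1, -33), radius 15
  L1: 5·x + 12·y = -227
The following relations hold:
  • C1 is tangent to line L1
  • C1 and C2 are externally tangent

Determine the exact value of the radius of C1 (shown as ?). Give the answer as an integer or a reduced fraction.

1. [C1‖L1]  r_C1² − 36 = 0  ⇒  r_C1 = 6 (r>0 drops 1)
2. [ext C1·C2]  r_C1² + 30r_C1 − 216 = 0  ⇒  r_C1 = 6 (r>0 drops 1)

6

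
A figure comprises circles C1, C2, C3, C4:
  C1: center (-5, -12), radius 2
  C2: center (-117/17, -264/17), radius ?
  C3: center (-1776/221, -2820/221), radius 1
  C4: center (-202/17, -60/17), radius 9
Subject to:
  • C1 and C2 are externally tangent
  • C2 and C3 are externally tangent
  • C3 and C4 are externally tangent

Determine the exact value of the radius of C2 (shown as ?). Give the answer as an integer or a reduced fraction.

2

1. [ext C1·C2]  r_C2² + 4r_C2 − 12 = 0  ⇒  r_C2 = 2 (r>0 drops 1)
2. [ext C2·C3]  r_C2² + 2r_C2 − 8 = 0  ⇒  r_C2 = 2 (r>0 drops 1)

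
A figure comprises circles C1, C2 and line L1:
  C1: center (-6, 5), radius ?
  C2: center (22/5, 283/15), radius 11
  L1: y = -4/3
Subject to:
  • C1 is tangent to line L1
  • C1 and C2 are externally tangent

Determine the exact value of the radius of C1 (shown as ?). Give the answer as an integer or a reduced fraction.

1. [C1‖L1]  r_C1² − 361/9 = 0  ⇒  r_C1 = 19/3 (r>0 drops 1)
2. [ext C1·C2]  r_C1² + 22r_C1 − 1615/9 = 0  ⇒  r_C1 = 19/3 (r>0 drops 1)

19/3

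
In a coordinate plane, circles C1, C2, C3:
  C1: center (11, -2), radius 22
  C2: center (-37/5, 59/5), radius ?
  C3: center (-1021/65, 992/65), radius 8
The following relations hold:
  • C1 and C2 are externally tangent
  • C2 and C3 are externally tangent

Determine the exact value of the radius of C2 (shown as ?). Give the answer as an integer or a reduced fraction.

1

1. [ext C1·C2]  r_C2² + 44r_C2 − 45 = 0  ⇒  r_C2 = 1 (r>0 drops 1)
2. [ext C2·C3]  r_C2² + 16r_C2 − 17 = 0  ⇒  r_C2 = 1 (r>0 drops 1)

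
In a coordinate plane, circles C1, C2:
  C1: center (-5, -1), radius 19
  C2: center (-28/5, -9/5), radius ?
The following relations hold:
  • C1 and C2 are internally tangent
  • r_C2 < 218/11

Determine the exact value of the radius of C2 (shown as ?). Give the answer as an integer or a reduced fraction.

18

1. [int C1,C2]  r_C2² − 38r_C2 + 360 = 0  ⇒  r_C2 = 18 or 20
2. given r_C2 < 218/11: keep 18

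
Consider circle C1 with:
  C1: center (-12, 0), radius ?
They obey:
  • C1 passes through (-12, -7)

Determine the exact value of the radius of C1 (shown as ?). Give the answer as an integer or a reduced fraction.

7

1. [C1∋P]  r_C1² − 49 = 0  ⇒  r_C1 = 7 (r>0 drops 1)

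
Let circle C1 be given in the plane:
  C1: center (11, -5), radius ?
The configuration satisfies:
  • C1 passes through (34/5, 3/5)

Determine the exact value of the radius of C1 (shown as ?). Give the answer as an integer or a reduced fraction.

7

1. [C1∋P]  r_C1² − 49 = 0  ⇒  r_C1 = 7 (r>0 drops 1)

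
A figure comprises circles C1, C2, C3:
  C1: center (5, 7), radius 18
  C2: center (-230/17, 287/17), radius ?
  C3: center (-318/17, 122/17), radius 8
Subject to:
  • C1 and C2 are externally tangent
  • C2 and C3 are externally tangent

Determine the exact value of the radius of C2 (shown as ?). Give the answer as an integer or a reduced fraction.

3

1. [ext C1·C2]  r_C2² + 36r_C2 − 117 = 0  ⇒  r_C2 = 3 (r>0 drops 1)
2. [ext C2·C3]  r_C2² + 16r_C2 − 57 = 0  ⇒  r_C2 = 3 (r>0 drops 1)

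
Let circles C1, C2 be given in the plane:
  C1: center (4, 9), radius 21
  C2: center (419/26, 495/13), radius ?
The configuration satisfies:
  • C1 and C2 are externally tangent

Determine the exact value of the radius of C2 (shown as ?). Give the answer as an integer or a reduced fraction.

21/2

1. [ext C1·C2]  r_C2² + 42r_C2 − 2205/4 = 0  ⇒  r_C2 = 21/2 (r>0 drops 1)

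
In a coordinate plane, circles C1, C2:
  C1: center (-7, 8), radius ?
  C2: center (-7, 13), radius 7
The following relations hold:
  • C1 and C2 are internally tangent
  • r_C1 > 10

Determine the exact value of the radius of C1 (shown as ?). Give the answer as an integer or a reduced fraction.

1. [int C1,C2]  r_C1² − 14r_C1 + 24 = 0  ⇒  r_C1 = 2 or 12
2. given r_C1 > 10: keep 12

12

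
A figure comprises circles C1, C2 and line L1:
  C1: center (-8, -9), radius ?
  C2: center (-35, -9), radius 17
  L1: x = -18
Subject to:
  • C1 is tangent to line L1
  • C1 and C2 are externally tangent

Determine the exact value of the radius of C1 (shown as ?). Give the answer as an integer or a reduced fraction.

1. [C1‖L1]  r_C1² − 100 = 0  ⇒  r_C1 = 10 (r>0 drops 1)
2. [ext C1·C2]  r_C1² + 34r_C1 − 440 = 0  ⇒  r_C1 = 10 (r>0 drops 1)

10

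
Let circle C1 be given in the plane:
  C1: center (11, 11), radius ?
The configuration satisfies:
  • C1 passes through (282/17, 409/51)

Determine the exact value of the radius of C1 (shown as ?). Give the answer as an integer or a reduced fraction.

1. [C1∋P]  r_C1² − 361/9 = 0  ⇒  r_C1 = 19/3 (r>0 drops 1)

19/3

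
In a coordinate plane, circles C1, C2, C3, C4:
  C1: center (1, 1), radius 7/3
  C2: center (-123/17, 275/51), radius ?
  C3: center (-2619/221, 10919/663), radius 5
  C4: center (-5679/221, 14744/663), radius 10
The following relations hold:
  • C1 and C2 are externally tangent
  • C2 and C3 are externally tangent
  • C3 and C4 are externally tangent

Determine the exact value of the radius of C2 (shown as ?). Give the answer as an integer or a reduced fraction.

7

1. [ext C1·C2]  r_C2² + (14/3)r_C2 − 245/3 = 0  ⇒  r_C2 = 7 (r>0 drops 1)
2. [ext C2·C3]  r_C2² + 10r_C2 − 119 = 0  ⇒  r_C2 = 7 (r>0 drops 1)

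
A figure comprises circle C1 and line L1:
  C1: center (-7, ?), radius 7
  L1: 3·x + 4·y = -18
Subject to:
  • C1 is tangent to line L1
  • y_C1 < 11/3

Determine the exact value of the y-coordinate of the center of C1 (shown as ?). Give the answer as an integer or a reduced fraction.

1. [C1‖L1]  y_C1² − (3/2)y_C1 − 76 = 0  ⇒  y_C1 = -8 or 19/2
2. given y_C1 < 11/3: keep -8

-8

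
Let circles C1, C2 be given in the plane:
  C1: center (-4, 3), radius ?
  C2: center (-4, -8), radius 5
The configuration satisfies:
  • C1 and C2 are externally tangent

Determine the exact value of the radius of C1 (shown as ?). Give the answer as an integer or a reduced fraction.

6

1. [ext C1·C2]  r_C1² + 10r_C1 − 96 = 0  ⇒  r_C1 = 6 (r>0 drops 1)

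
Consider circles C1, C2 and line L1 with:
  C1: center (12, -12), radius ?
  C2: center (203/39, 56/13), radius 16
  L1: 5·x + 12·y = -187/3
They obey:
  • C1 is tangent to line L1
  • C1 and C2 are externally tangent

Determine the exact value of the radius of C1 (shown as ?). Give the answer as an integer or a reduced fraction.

1. [C1‖L1]  r_C1² − 25/9 = 0  ⇒  r_C1 = 5/3 (r>0 drops 1)
2. [ext C1·C2]  r_C1² + 32r_C1 − 505/9 = 0  ⇒  r_C1 = 5/3 (r>0 drops 1)

5/3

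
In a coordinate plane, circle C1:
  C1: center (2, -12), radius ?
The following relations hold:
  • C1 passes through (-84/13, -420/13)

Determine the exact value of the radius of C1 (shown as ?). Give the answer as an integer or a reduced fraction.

22

1. [C1∋P]  r_C1² − 484 = 0  ⇒  r_C1 = 22 (r>0 drops 1)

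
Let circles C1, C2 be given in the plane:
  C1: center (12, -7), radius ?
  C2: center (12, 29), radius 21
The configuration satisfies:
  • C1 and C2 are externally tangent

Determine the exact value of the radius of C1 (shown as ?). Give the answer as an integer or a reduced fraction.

15

1. [ext C1·C2]  r_C1² + 42r_C1 − 855 = 0  ⇒  r_C1 = 15 (r>0 drops 1)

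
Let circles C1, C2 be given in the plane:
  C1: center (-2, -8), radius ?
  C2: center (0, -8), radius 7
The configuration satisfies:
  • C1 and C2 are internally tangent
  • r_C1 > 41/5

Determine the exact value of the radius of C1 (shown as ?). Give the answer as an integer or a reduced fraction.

9

1. [int C1,C2]  r_C1² − 14r_C1 + 45 = 0  ⇒  r_C1 = 5 or 9
2. given r_C1 > 41/5: keep 9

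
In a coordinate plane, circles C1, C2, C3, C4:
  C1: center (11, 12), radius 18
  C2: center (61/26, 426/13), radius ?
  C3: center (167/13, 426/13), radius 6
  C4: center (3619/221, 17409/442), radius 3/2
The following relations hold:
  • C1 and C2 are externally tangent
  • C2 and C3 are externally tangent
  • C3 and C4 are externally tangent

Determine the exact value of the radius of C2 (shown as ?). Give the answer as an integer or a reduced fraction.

1. [ext C1·C2]  r_C2² + 36r_C2 − 729/4 = 0  ⇒  r_C2 = 9/2 (r>0 drops 1)
2. [ext C2·C3]  r_C2² + 12r_C2 − 297/4 = 0  ⇒  r_C2 = 9/2 (r>0 drops 1)

9/2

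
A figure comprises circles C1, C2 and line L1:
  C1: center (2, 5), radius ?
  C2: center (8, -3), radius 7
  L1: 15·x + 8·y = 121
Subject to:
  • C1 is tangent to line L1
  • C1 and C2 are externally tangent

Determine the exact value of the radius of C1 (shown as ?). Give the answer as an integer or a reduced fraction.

3

1. [C1‖L1]  r_C1² − 9 = 0  ⇒  r_C1 = 3 (r>0 drops 1)
2. [ext C1·C2]  r_C1² + 14r_C1 − 51 = 0  ⇒  r_C1 = 3 (r>0 drops 1)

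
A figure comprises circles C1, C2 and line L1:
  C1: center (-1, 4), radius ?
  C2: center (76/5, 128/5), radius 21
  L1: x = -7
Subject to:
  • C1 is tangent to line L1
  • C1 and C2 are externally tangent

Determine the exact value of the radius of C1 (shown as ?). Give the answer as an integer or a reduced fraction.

1. [C1‖L1]  r_C1² − 36 = 0  ⇒  r_C1 = 6 (r>0 drops 1)
2. [ext C1·C2]  r_C1² + 42r_C1 − 288 = 0  ⇒  r_C1 = 6 (r>0 drops 1)

6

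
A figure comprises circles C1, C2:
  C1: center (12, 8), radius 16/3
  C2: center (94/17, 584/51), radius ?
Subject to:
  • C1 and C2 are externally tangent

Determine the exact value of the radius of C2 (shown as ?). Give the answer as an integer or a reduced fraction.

1. [ext C1·C2]  r_C2² + (32/3)r_C2 − 76/3 = 0  ⇒  r_C2 = 2 (r>0 drops 1)

2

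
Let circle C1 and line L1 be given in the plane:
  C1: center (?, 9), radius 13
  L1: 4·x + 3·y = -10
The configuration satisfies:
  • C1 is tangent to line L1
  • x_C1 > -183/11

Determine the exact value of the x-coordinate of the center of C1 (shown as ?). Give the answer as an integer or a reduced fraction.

1. [C1‖L1]  x_C1² + (37/2)x_C1 − 357/2 = 0  ⇒  x_C1 = -51/2 or 7
2. given x_C1 > -183/11: keep 7

7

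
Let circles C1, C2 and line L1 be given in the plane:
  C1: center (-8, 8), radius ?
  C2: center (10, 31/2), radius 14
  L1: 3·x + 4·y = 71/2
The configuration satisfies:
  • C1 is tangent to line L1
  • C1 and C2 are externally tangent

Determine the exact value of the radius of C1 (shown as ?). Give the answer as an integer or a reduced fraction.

11/2

1. [C1‖L1]  r_C1² − 121/4 = 0  ⇒  r_C1 = 11/2 (r>0 drops 1)
2. [ext C1·C2]  r_C1² + 28r_C1 − 737/4 = 0  ⇒  r_C1 = 11/2 (r>0 drops 1)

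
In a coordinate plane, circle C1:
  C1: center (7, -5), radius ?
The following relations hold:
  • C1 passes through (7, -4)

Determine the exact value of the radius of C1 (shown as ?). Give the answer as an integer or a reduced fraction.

1

1. [C1∋P]  r_C1² − 1 = 0  ⇒  r_C1 = 1 (r>0 drops 1)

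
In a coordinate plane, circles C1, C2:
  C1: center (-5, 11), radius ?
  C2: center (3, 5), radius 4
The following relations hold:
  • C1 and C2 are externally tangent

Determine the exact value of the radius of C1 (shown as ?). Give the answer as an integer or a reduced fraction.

6

1. [ext C1·C2]  r_C1² + 8r_C1 − 84 = 0  ⇒  r_C1 = 6 (r>0 drops 1)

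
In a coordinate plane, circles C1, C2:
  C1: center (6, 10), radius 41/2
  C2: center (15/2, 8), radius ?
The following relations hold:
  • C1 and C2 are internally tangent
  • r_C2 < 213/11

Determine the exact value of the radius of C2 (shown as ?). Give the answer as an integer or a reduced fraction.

1. [int C1,C2]  r_C2² − 41r_C2 + 414 = 0  ⇒  r_C2 = 18 or 23
2. given r_C2 < 213/11: keep 18

18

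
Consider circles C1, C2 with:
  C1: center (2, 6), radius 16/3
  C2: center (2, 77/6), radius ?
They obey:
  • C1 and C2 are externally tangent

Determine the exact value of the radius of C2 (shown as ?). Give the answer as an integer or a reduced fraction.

3/2

1. [ext C1·C2]  r_C2² + (32/3)r_C2 − 73/4 = 0  ⇒  r_C2 = 3/2 (r>0 drops 1)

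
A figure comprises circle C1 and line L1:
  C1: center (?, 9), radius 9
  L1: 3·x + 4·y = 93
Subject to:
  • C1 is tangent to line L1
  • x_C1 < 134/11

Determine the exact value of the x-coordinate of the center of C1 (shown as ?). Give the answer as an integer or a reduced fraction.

1. [C1‖L1]  x_C1² − 38x_C1 + 136 = 0  ⇒  x_C1 = 4 or 34
2. given x_C1 < 134/11: keep 4

4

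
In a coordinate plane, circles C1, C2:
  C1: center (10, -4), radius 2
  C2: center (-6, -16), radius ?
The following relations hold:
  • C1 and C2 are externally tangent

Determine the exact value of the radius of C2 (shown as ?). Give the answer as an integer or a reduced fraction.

1. [ext C1·C2]  r_C2² + 4r_C2 − 396 = 0  ⇒  r_C2 = 18 (r>0 drops 1)

18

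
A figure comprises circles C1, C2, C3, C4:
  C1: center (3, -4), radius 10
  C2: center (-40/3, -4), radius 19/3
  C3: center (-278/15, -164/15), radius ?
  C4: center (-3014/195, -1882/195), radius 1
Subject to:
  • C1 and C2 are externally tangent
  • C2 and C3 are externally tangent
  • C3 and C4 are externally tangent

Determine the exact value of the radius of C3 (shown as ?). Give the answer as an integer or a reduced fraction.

1. [ext C2·C3]  r_C3² + (38/3)r_C3 − 35 = 0  ⇒  r_C3 = 7/3 (r>0 drops 1)
2. [ext C3·C4]  r_C3² + 2r_C3 − 91/9 = 0  ⇒  r_C3 = 7/3 (r>0 drops 1)

7/3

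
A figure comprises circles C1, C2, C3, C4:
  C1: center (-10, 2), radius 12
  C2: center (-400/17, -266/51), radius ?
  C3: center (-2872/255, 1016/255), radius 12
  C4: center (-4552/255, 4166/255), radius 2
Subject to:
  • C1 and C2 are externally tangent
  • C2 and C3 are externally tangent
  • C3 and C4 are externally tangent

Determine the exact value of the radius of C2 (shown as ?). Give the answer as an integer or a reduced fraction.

1. [ext C1·C2]  r_C2² + 24r_C2 − 820/9 = 0  ⇒  r_C2 = 10/3 (r>0 drops 1)
2. [ext C2·C3]  r_C2² + 24r_C2 − 820/9 = 0  ⇒  r_C2 = 10/3 (r>0 drops 1)

10/3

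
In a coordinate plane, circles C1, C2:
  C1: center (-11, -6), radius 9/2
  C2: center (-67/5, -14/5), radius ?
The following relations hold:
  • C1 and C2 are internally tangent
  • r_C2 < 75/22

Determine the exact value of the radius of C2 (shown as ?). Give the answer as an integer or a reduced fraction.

1. [int C1,C2]  r_C2² − 9r_C2 + 17/4 = 0  ⇒  r_C2 = 1/2 or 17/2
2. given r_C2 < 75/22: keep 1/2

1/2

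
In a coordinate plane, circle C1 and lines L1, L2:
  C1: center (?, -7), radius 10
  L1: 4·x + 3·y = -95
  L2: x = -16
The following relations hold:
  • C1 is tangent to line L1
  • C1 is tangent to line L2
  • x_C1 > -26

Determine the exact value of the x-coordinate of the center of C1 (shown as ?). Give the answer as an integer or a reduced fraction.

1. [C1‖L1]  x_C1² + 37x_C1 + 186 = 0  ⇒  x_C1 = -31 or -6
2. [C1‖L2]  x_C1² + 32x_C1 + 156 = 0  ⇒  x_C1 = -26 or -6

-6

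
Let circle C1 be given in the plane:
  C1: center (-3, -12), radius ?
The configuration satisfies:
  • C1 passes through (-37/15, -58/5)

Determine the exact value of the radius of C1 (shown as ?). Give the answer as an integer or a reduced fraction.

1. [C1∋P]  r_C1² − 4/9 = 0  ⇒  r_C1 = 2/3 (r>0 drops 1)

2/3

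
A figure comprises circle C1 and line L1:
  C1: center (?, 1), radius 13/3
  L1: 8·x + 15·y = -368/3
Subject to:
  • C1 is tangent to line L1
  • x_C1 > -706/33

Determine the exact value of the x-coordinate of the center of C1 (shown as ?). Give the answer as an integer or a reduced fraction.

-8

1. [C1‖L1]  x_C1² + (413/12)x_C1 + 634/3 = 0  ⇒  x_C1 = -317/12 or -8
2. given x_C1 > -706/33: keep -8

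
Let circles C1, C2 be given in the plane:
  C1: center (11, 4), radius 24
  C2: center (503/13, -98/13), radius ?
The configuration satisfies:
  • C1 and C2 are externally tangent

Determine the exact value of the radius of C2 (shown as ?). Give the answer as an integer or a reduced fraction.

1. [ext C1·C2]  r_C2² + 48r_C2 − 324 = 0  ⇒  r_C2 = 6 (r>0 drops 1)

6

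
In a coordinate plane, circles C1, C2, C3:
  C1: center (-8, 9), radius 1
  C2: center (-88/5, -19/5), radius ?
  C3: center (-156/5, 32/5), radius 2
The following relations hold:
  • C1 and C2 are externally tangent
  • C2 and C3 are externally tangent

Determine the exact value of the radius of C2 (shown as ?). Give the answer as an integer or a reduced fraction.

1. [ext C1·C2]  r_C2² + 2r_C2 − 255 = 0  ⇒  r_C2 = 15 (r>0 drops 1)
2. [ext C2·C3]  r_C2² + 4r_C2 − 285 = 0  ⇒  r_C2 = 15 (r>0 drops 1)

15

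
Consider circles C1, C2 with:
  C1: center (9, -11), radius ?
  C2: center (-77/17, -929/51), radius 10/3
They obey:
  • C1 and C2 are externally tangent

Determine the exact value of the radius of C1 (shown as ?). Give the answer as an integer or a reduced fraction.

12

1. [ext C1·C2]  r_C1² + (20/3)r_C1 − 224 = 0  ⇒  r_C1 = 12 (r>0 drops 1)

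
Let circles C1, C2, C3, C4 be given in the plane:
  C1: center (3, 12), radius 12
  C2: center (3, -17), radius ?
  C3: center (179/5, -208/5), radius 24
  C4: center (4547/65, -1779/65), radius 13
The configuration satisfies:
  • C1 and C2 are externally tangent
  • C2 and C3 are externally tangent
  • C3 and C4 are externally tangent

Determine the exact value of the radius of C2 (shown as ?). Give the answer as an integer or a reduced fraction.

17

1. [ext C1·C2]  r_C2² + 24r_C2 − 697 = 0  ⇒  r_C2 = 17 (r>0 drops 1)
2. [ext C2·C3]  r_C2² + 48r_C2 − 1105 = 0  ⇒  r_C2 = 17 (r>0 drops 1)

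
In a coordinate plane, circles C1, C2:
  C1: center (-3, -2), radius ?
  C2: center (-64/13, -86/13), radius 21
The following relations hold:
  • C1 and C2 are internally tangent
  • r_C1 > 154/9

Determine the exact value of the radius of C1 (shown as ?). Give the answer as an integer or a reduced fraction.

26

1. [int C1,C2]  r_C1² − 42r_C1 + 416 = 0  ⇒  r_C1 = 16 or 26
2. given r_C1 > 154/9: keep 26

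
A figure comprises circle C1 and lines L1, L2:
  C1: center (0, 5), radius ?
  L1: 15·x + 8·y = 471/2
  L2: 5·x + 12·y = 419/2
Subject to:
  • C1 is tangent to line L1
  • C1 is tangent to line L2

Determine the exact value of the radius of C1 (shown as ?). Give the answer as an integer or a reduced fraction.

23/2

1. [C1‖L1]  r_C1² − 529/4 = 0  ⇒  r_C1 = 23/2 (r>0 drops 1)
2. [C1‖L2]  r_C1² − 529/4 = 0  ⇒  r_C1 = 23/2 (r>0 drops 1)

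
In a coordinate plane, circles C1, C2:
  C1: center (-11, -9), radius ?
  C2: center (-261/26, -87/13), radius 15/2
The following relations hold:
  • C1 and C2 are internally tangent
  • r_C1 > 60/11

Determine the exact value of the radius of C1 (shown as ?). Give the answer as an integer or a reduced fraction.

10

1. [int C1,C2]  r_C1² − 15r_C1 + 50 = 0  ⇒  r_C1 = 5 or 10
2. given r_C1 > 60/11: keep 10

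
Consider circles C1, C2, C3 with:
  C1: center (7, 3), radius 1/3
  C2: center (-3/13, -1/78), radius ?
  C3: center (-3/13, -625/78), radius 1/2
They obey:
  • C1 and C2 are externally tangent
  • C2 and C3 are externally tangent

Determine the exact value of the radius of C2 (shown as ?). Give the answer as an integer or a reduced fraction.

1. [ext C1·C2]  r_C2² + (2/3)r_C2 − 245/4 = 0  ⇒  r_C2 = 15/2 (r>0 drops 1)
2. [ext C2·C3]  r_C2² + 1r_C2 − 255/4 = 0  ⇒  r_C2 = 15/2 (r>0 drops 1)

15/2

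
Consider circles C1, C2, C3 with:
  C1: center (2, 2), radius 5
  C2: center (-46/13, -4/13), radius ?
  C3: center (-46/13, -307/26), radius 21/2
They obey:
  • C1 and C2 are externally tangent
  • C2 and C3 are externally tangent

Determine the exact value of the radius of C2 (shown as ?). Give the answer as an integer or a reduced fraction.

1. [ext C1·C2]  r_C2² + 10r_C2 − 11 = 0  ⇒  r_C2 = 1 (r>0 drops 1)
2. [ext C2·C3]  r_C2² + 21r_C2 − 22 = 0  ⇒  r_C2 = 1 (r>0 drops 1)

1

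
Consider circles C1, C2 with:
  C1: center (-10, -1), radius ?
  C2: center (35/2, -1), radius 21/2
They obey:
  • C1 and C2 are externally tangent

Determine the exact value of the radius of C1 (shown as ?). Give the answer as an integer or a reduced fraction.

1. [ext C1·C2]  r_C1² + 21r_C1 − 646 = 0  ⇒  r_C1 = 17 (r>0 drops 1)

17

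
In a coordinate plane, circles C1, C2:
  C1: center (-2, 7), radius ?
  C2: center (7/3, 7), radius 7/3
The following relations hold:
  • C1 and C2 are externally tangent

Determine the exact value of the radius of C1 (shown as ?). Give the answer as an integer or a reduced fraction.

2

1. [ext C1·C2]  r_C1² + (14/3)r_C1 − 40/3 = 0  ⇒  r_C1 = 2 (r>0 drops 1)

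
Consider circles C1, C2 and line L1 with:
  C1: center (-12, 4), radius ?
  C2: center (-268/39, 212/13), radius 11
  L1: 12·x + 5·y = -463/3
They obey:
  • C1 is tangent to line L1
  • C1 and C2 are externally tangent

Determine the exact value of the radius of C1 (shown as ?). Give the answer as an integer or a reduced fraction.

7/3

1. [C1‖L1]  r_C1² − 49/9 = 0  ⇒  r_C1 = 7/3 (r>0 drops 1)
2. [ext C1·C2]  r_C1² + 22r_C1 − 511/9 = 0  ⇒  r_C1 = 7/3 (r>0 drops 1)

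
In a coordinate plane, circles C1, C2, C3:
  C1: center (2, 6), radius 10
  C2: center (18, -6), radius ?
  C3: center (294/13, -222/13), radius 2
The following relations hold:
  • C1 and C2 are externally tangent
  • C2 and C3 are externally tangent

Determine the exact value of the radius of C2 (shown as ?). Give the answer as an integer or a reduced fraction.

10

1. [ext C1·C2]  r_C2² + 20r_C2 − 300 = 0  ⇒  r_C2 = 10 (r>0 drops 1)
2. [ext C2·C3]  r_C2² + 4r_C2 − 140 = 0  ⇒  r_C2 = 10 (r>0 drops 1)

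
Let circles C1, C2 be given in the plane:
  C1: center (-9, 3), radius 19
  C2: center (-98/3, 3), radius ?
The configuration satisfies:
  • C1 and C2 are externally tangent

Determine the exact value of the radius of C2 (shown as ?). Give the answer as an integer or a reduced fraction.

1. [ext C1·C2]  r_C2² + 38r_C2 − 1792/9 = 0  ⇒  r_C2 = 14/3 (r>0 drops 1)

14/3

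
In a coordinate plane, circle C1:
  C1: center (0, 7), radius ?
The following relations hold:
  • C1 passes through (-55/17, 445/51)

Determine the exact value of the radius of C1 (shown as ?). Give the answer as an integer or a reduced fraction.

11/3

1. [C1∋P]  r_C1² − 121/9 = 0  ⇒  r_C1 = 11/3 (r>0 drops 1)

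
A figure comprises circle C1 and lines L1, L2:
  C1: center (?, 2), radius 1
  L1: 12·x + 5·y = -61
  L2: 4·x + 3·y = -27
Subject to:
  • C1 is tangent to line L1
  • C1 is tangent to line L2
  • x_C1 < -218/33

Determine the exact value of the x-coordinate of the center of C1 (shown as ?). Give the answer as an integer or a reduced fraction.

-7

1. [C1‖L1]  x_C1² + (71/6)x_C1 + 203/6 = 0  ⇒  x_C1 = -7 or -29/6
2. [C1‖L2]  x_C1² + (33/2)x_C1 + 133/2 = 0  ⇒  x_C1 = -19/2 or -7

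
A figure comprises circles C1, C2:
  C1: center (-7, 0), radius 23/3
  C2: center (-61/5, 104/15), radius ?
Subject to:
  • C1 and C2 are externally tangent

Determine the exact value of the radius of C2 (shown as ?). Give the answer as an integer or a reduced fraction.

1

1. [ext C1·C2]  r_C2² + (46/3)r_C2 − 49/3 = 0  ⇒  r_C2 = 1 (r>0 drops 1)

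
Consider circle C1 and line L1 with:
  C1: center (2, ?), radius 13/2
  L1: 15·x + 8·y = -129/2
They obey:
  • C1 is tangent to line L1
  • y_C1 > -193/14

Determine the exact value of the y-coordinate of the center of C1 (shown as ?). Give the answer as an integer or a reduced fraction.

1. [C1‖L1]  y_C1² + (189/8)y_C1 − 205/4 = 0  ⇒  y_C1 = -205/8 or 2
2. given y_C1 > -193/14: keep 2

2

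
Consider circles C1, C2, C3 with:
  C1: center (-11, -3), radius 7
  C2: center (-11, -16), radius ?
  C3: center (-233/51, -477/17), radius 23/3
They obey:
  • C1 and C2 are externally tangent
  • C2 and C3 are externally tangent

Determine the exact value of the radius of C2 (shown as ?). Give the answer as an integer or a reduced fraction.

1. [ext C1·C2]  r_C2² + 14r_C2 − 120 = 0  ⇒  r_C2 = 6 (r>0 drops 1)
2. [ext C2·C3]  r_C2² + (46/3)r_C2 − 128 = 0  ⇒  r_C2 = 6 (r>0 drops 1)

6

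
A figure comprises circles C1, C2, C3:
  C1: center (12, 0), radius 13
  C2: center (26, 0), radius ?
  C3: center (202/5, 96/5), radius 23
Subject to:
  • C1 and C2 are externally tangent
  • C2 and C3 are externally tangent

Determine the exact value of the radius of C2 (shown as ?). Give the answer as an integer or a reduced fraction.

1

1. [ext C1·C2]  r_C2² + 26r_C2 − 27 = 0  ⇒  r_C2 = 1 (r>0 drops 1)
2. [ext C2·C3]  r_C2² + 46r_C2 − 47 = 0  ⇒  r_C2 = 1 (r>0 drops 1)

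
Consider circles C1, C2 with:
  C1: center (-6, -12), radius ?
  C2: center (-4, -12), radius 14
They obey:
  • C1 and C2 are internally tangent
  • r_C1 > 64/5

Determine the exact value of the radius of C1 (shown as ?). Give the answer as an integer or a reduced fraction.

1. [int C1,C2]  r_C1² − 28r_C1 + 192 = 0  ⇒  r_C1 = 12 or 16
2. given r_C1 > 64/5: keep 16

16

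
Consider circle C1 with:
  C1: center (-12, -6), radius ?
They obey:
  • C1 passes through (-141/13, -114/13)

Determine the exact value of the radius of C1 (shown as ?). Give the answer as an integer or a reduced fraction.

1. [C1∋P]  r_C1² − 9 = 0  ⇒  r_C1 = 3 (r>0 drops 1)

3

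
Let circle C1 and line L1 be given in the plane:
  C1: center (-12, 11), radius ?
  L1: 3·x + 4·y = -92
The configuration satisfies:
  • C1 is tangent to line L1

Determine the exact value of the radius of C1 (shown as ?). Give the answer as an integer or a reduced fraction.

1. [C1‖L1]  r_C1² − 400 = 0  ⇒  r_C1 = 20 (r>0 drops 1)

20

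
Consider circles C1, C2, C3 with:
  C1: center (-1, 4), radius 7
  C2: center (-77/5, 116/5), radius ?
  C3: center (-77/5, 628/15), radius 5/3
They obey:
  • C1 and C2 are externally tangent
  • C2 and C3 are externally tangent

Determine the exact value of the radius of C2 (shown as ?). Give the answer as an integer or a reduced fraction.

1. [ext C1·C2]  r_C2² + 14r_C2 − 527 = 0  ⇒  r_C2 = 17 (r>0 drops 1)
2. [ext C2·C3]  r_C2² + (10/3)r_C2 − 1037/3 = 0  ⇒  r_C2 = 17 (r>0 drops 1)

17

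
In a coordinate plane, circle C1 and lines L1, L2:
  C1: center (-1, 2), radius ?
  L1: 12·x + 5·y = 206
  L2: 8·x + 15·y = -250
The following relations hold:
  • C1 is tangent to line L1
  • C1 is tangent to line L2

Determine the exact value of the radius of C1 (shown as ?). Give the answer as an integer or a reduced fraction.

1. [C1‖L1]  r_C1² − 256 = 0  ⇒  r_C1 = 16 (r>0 drops 1)
2. [C1‖L2]  r_C1² − 256 = 0  ⇒  r_C1 = 16 (r>0 drops 1)

16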